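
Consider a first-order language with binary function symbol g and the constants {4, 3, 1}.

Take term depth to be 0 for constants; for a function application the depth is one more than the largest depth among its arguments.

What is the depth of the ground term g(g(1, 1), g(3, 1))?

depth(g(1, 1)) = 1 + max(0, 0) = 1
depth(g(3, 1)) = 1 + max(0, 0) = 1
depth(g(g(1, 1), g(3, 1))) = 1 + max(1, 1) = 2

2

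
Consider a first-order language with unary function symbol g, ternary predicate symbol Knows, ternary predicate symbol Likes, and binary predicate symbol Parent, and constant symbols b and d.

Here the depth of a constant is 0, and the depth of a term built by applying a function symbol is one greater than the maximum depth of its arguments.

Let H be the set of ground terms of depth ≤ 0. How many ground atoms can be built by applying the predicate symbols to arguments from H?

20

First count ground terms of depth ≤ 0.
Let N_k = |{terms of depth ≤ k}|. Then N_0 = 2 and N_k = 2 + N_{k-1} for k ≥ 1 (one summand per function symbol, arity giving the exponent).
N_0 = 2
Explicitly: b, d.
So |H| = 2.
Each predicate of arity r yields |H|^r ground atoms (one per choice of an r-tuple from H):
  Knows: 2^3 = 8;  Likes: 2^3 = 8;  Parent: 2^2 = 4
Total ground atoms: 8 + 8 + 4 = 20.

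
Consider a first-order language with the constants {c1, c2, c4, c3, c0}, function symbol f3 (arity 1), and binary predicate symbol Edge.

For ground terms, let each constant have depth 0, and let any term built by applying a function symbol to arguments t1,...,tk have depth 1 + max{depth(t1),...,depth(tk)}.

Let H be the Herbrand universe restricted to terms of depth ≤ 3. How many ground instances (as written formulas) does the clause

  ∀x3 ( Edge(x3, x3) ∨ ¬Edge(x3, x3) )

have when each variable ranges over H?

Ground terms of depth ≤ 3:
  Let N_k count ground terms of depth at most k. Each non-constant term of depth ≤ k is some function symbol applied to depth-≤(k−1) arguments, giving N_k = 5 + N_{k-1}.
  N_0 = 5
  N_1 = 5 + 5 = 10
  N_2 = 5 + 10 = 15
  N_3 = 5 + 15 = 20
So there are 20 ground terms available for substitution.
The body mentions the single quantified variable x3; since ground terms form a free algebra, no two substitutions collapse to the same formula.
Number of ground instances = 20.

20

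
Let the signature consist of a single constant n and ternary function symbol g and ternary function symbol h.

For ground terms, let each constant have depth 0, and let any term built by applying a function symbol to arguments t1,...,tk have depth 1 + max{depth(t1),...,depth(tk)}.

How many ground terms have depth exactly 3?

If N_k denotes the number of depth-≤k ground terms, the 1 constant gives N_0 = 1, and each function symbol of arity r contributes N_{k-1}^r new terms at level k: N_k = 1 + N_{k-1}^3 + N_{k-1}^3.
N_0 = 1
N_1 = 1 + 1^3 + 1^3 = 3
N_2 = 1 + 3^3 + 3^3 = 55
N_3 = 1 + 55^3 + 55^3 = 332751
Terms of depth exactly 3: N_3 − N_2 = 332751 − 55 = 332696.

332696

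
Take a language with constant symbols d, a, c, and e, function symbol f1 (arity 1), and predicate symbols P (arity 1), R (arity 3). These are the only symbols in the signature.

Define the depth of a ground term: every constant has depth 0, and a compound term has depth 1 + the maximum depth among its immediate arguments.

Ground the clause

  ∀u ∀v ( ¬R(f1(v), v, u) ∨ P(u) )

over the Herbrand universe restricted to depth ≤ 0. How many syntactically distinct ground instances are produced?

16

Ground terms of depth ≤ 0:
  If N_k denotes the number of depth-≤k ground terms, the 4 constants give N_0 = 4, and each function symbol of arity r contributes N_{k-1}^r new terms at level k: N_k = 4 + N_{k-1}.
  N_0 = 4
  Explicitly: d, a, c, e.
So there are 4 ground terms available for substitution.
Each of u, v ranges independently over the available ground terms, and distinct assignments produce distinct instances.
Number of ground instances = 4^2 = 16.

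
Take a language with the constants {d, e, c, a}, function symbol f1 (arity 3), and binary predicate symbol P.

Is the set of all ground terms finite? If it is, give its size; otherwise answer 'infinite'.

infinite

The signature has at least one function symbol (f1, arity 3) and at least one constant (d).
Iterating f1 gives infinitely many distinct ground terms: d, f1(d, d, d), f1(f1(d, d, d), f1(d, d, d), f1(d, d, d)), ...
So the Herbrand universe is infinite.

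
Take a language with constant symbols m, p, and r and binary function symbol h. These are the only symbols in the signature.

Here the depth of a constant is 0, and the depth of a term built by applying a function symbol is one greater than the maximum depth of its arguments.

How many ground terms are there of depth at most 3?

21612

Count level by level. With function symbols h/2, the terms of depth ≤ k are the 3 constants together with each function applied to depth-≤(k−1) tuples, so N_k = 3 + N_{k-1}^2.
N_0 = 3
N_1 = 3 + 3^2 = 12
N_2 = 3 + 12^2 = 147
N_3 = 3 + 147^2 = 21612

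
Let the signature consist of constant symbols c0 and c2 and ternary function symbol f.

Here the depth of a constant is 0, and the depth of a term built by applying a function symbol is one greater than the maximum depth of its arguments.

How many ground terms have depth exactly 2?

If N_k denotes the number of depth-≤k ground terms, the 2 constants give N_0 = 2, and each function symbol of arity r contributes N_{k-1}^r new terms at level k: N_k = 2 + N_{k-1}^3.
N_0 = 2
N_1 = 2 + 2^3 = 10
N_2 = 2 + 10^3 = 1002
Terms of depth exactly 2: N_2 − N_1 = 1002 − 10 = 992.

992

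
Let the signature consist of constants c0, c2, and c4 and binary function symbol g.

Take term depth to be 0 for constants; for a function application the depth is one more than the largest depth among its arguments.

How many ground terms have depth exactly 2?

135

Write N_k for the number of ground terms of depth ≤ k. A term of depth ≤ k is either a constant or a function symbol applied to arguments of depth ≤ k−1, so N_k = 3 + N_{k-1}^2.
N_0 = 3
N_1 = 3 + 3^2 = 12
N_2 = 3 + 12^2 = 147
Terms of depth exactly 2: N_2 − N_1 = 147 − 12 = 135.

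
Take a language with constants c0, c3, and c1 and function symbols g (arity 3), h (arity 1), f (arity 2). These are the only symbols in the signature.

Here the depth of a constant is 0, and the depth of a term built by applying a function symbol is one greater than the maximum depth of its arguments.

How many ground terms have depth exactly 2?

75855

Count level by level. With function symbols g/3, h/1, f/2, the terms of depth ≤ k are the 3 constants together with each function applied to depth-≤(k−1) tuples, so N_k = 3 + N_{k-1}^3 + N_{k-1} + N_{k-1}^2.
N_0 = 3
N_1 = 3 + 3^3 + 3 + 3^2 = 42
N_2 = 3 + 42^3 + 42 + 42^2 = 75897
Terms of depth exactly 2: N_2 − N_1 = 75897 − 42 = 75855.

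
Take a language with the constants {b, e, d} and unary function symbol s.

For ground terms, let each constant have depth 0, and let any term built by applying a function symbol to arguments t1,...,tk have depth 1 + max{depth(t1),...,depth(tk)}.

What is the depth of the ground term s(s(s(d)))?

3

depth(s(d)) = 1 + depth(d) = 1 + 0 = 1
depth(s(s(d))) = 1 + depth(s(d)) = 1 + 1 = 2
depth(s(s(s(d)))) = 1 + depth(s(s(d))) = 1 + 2 = 3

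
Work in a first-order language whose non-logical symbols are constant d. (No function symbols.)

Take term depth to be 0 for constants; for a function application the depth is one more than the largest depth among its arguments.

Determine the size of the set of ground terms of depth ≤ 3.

1

With no function symbols every ground term is a constant, so there is exactly 1 ground term at every depth bound.
N_0 = 1
N_1 = 1
N_2 = 1
N_3 = 1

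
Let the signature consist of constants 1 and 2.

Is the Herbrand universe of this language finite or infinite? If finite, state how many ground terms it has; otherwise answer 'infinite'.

There are no function symbols, so every ground term is one of the 2 constants.
The Herbrand universe is {1, 2}, which is finite with 2 elements.

2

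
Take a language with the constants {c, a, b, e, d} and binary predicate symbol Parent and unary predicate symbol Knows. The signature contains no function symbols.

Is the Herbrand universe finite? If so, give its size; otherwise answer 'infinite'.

5

There are no function symbols, so every ground term is one of the 5 constants.
The Herbrand universe is {c, a, b, e, d}, which is finite with 5 elements.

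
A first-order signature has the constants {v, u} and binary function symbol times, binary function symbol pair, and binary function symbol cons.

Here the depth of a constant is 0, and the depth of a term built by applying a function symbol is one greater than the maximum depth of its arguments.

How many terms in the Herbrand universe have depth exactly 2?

Let N_k count ground terms of depth at most k. Each non-constant term of depth ≤ k is some function symbol applied to depth-≤(k−1) arguments, giving N_k = 2 + N_{k-1}^2 + N_{k-1}^2 + N_{k-1}^2.
N_0 = 2
N_1 = 2 + 2^2 + 2^2 + 2^2 = 14
N_2 = 2 + 14^2 + 14^2 + 14^2 = 590
Terms of depth exactly 2: N_2 − N_1 = 590 − 14 = 576.

576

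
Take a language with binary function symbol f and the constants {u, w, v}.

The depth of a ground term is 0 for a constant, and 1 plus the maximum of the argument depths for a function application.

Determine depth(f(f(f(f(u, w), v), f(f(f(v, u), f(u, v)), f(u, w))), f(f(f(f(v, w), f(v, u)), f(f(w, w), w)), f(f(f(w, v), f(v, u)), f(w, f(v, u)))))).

depth(f(u, w)) = 1 + max(0, 0) = 1
depth(f(f(u, w), v)) = 1 + max(1, 0) = 2
depth(f(v, u)) = 1 + max(0, 0) = 1
depth(f(u, v)) = 1 + max(0, 0) = 1
depth(f(f(v, u), f(u, v))) = 1 + max(1, 1) = 2
depth(f(f(f(v, u), f(u, v)), f(u, w))) = 1 + max(2, 1) = 3
depth(f(f(f(u, w), v), f(f(f(v, u), f(u, v)), f(u, w)))) = 1 + max(2, 3) = 4
depth(f(v, w)) = 1 + max(0, 0) = 1
depth(f(f(v, w), f(v, u))) = 1 + max(1, 1) = 2
depth(f(w, w)) = 1 + max(0, 0) = 1
depth(f(f(w, w), w)) = 1 + max(1, 0) = 2
depth(f(f(f(v, w), f(v, u)), f(f(w, w), w))) = 1 + max(2, 2) = 3
depth(f(w, v)) = 1 + max(0, 0) = 1
depth(f(f(w, v), f(v, u))) = 1 + max(1, 1) = 2
depth(f(w, f(v, u))) = 1 + max(0, 1) = 2
depth(f(f(f(w, v), f(v, u)), f(w, f(v, u)))) = 1 + max(2, 2) = 3
depth(f(f(f(f(v, w), f(v, u)), f(f(w, w), w)), f(f(f(w, v), f(v, u)), f(w, f(v, u))))) = 1 + max(3, 3) = 4
depth(f(f(f(f(u, w), v), f(f(f(v, u), f(u, v)), f(u, w))), f(f(f(f(v, w), f(v, u)), f(f(w, w), w)), f(f(f(w, v), f(v, u)), f(w, f(v, u)))))) = 1 + max(4, 4) = 5

5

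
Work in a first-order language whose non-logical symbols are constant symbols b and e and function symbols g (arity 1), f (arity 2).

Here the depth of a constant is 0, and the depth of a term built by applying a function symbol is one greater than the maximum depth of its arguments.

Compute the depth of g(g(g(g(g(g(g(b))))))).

7

depth(g(b)) = 1 + depth(b) = 1 + 0 = 1
depth(g(g(b))) = 1 + depth(g(b)) = 1 + 1 = 2
depth(g(g(g(b)))) = 1 + depth(g(g(b))) = 1 + 2 = 3
depth(g(g(g(g(b))))) = 1 + depth(g(g(g(b)))) = 1 + 3 = 4
depth(g(g(g(g(g(b)))))) = 1 + depth(g(g(g(g(b))))) = 1 + 4 = 5
depth(g(g(g(g(g(g(b))))))) = 1 + depth(g(g(g(g(g(b)))))) = 1 + 5 = 6
depth(g(g(g(g(g(g(g(b)))))))) = 1 + depth(g(g(g(g(g(g(b))))))) = 1 + 6 = 7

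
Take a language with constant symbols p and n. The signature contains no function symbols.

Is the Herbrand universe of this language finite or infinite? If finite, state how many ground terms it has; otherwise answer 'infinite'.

2

There are no function symbols, so every ground term is one of the 2 constants.
The Herbrand universe is {p, n}, which is finite with 2 elements.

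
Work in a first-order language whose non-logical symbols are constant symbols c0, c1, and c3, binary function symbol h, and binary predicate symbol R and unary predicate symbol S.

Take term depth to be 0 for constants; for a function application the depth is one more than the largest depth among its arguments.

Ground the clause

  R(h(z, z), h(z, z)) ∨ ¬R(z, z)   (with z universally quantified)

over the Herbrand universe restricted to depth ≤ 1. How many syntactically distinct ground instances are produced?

12

Ground terms of depth ≤ 1:
  Let N_k count ground terms of depth at most k. Each non-constant term of depth ≤ k is some function symbol applied to depth-≤(k−1) arguments, giving N_k = 3 + N_{k-1}^2.
  N_0 = 3
  N_1 = 3 + 3^2 = 12
  Explicitly: c0, c1, c3, h(c0, c0), h(c0, c1), h(c0, c3), h(c1, c0), h(c1, c1), h(c1, c3), h(c3, c0), h(c3, c1), h(c3, c3).
So there are 12 ground terms available for substitution.
The clause has 1 distinct variable (z), which appears in the body. In the free term algebra distinct substitutions yield syntactically distinct ground instances.
Number of ground instances = 12.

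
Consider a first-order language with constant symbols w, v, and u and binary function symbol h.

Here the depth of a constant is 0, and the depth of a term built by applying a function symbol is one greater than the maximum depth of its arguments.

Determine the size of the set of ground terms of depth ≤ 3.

21612

Let N_k = |{terms of depth ≤ k}|. Then N_0 = 3 and N_k = 3 + N_{k-1}^2 for k ≥ 1 (one summand per function symbol, arity giving the exponent).
N_0 = 3
N_1 = 3 + 3^2 = 12
N_2 = 3 + 12^2 = 147
N_3 = 3 + 147^2 = 21612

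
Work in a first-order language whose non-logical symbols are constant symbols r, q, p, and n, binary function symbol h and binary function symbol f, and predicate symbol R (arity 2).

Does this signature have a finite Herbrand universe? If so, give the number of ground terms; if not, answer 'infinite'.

The signature has at least one function symbol (h, arity 2) and at least one constant (r).
Iterating h gives infinitely many distinct ground terms: r, h(r, r), h(h(r, r), h(r, r)), ...
So the Herbrand universe is infinite.

infinite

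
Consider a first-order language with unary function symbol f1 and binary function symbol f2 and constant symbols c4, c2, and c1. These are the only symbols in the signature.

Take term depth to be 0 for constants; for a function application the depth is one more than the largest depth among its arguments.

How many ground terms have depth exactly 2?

Let N_k count ground terms of depth at most k. Each non-constant term of depth ≤ k is some function symbol applied to depth-≤(k−1) arguments, giving N_k = 3 + N_{k-1} + N_{k-1}^2.
N_0 = 3
N_1 = 3 + 3 + 3^2 = 15
N_2 = 3 + 15 + 15^2 = 243
Terms of depth exactly 2: N_2 − N_1 = 243 − 15 = 228.

228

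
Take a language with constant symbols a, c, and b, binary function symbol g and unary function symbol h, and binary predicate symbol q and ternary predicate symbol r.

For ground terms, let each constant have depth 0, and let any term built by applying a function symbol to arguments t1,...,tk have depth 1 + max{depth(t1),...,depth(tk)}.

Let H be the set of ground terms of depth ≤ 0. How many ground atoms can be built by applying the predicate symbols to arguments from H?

First count ground terms of depth ≤ 0.
Let N_k count ground terms of depth at most k. Each non-constant term of depth ≤ k is some function symbol applied to depth-≤(k−1) arguments, giving N_k = 3 + N_{k-1}^2 + N_{k-1}.
N_0 = 3
Explicitly: a, c, b.
So |H| = 3.
Each predicate of arity r yields |H|^r ground atoms (one per choice of an r-tuple from H):
  q: 3^2 = 9;  r: 3^3 = 27
Total ground atoms: 9 + 27 = 36.

36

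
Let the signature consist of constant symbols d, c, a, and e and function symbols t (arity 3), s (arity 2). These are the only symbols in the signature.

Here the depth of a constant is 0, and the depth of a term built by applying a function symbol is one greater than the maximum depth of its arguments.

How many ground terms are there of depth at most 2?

599764

If N_k denotes the number of depth-≤k ground terms, the 4 constants give N_0 = 4, and each function symbol of arity r contributes N_{k-1}^r new terms at level k: N_k = 4 + N_{k-1}^3 + N_{k-1}^2.
N_0 = 4
N_1 = 4 + 4^3 + 4^2 = 84
N_2 = 4 + 84^3 + 84^2 = 599764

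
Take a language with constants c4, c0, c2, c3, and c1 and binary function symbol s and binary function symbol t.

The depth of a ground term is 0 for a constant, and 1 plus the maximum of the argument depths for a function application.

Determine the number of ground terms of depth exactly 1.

50

Write N_k for the number of ground terms of depth ≤ k. A term of depth ≤ k is either a constant or a function symbol applied to arguments of depth ≤ k−1, so N_k = 5 + N_{k-1}^2 + N_{k-1}^2.
N_0 = 5
N_1 = 5 + 5^2 + 5^2 = 55
Terms of depth exactly 1: N_1 − N_0 = 55 − 5 = 50.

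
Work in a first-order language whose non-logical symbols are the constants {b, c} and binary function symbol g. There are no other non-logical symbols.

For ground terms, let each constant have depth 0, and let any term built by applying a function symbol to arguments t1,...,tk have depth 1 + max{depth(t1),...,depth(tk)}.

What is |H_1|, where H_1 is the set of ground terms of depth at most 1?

Write N_k for the number of ground terms of depth ≤ k. A term of depth ≤ k is either a constant or a function symbol applied to arguments of depth ≤ k−1, so N_k = 2 + N_{k-1}^2.
N_0 = 2
N_1 = 2 + 2^2 = 6
Explicitly: b, c, g(b, b), g(b, c), g(c, b), g(c, c).

6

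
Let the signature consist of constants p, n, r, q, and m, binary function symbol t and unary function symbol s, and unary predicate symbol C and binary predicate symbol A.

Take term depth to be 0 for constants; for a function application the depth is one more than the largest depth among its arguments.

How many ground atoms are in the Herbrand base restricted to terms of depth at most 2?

1601490

First count ground terms of depth ≤ 2.
Count level by level. With function symbols t/2, s/1, the terms of depth ≤ k are the 5 constants together with each function applied to depth-≤(k−1) tuples, so N_k = 5 + N_{k-1}^2 + N_{k-1}.
N_0 = 5
N_1 = 5 + 5^2 + 5 = 35
N_2 = 5 + 35^2 + 35 = 1265
So |H| = 1265.
Ground atoms are formed by filling each argument slot of a predicate with a term from H, so an r-ary predicate gives |H|^r atoms:
  C: 1265;  A: 1265^2 = 1600225
Total ground atoms: 1265 + 1600225 = 1601490.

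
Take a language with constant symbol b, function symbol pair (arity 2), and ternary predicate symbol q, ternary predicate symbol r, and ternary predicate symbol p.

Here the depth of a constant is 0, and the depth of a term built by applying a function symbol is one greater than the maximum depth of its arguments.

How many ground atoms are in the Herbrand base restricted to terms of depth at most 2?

First count ground terms of depth ≤ 2.
Count level by level. With function symbols pair/2, the terms of depth ≤ k are the 1 constant together with each function applied to depth-≤(k−1) tuples, so N_k = 1 + N_{k-1}^2.
N_0 = 1
N_1 = 1 + 1^2 = 2
N_2 = 1 + 2^2 = 5
So |H| = 5.
Each predicate of arity r yields |H|^r ground atoms (one per choice of an r-tuple from H):
  q: 5^3 = 125;  r: 5^3 = 125;  p: 5^3 = 125
Total ground atoms: 125 + 125 + 125 = 375.

375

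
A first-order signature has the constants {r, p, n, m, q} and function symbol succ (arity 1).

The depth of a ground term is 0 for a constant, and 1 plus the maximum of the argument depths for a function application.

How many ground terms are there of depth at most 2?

Count level by level. With function symbols succ/1, the terms of depth ≤ k are the 5 constants together with each function applied to depth-≤(k−1) tuples, so N_k = 5 + N_{k-1}.
N_0 = 5
N_1 = 5 + 5 = 10
N_2 = 5 + 10 = 15

15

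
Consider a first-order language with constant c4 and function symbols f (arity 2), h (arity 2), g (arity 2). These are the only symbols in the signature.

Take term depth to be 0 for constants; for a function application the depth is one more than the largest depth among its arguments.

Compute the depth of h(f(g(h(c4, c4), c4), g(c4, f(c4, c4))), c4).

depth(h(c4, c4)) = 1 + max(0, 0) = 1
depth(g(h(c4, c4), c4)) = 1 + max(1, 0) = 2
depth(f(c4, c4)) = 1 + max(0, 0) = 1
depth(g(c4, f(c4, c4))) = 1 + max(0, 1) = 2
depth(f(g(h(c4, c4), c4), g(c4, f(c4, c4)))) = 1 + max(2, 2) = 3
depth(h(f(g(h(c4, c4), c4), g(c4, f(c4, c4))), c4)) = 1 + max(3, 0) = 4

4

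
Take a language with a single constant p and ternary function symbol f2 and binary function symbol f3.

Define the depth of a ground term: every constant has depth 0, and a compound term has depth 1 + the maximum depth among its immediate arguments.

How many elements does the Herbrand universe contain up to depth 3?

52023

Let N_k count ground terms of depth at most k. Each non-constant term of depth ≤ k is some function symbol applied to depth-≤(k−1) arguments, giving N_k = 1 + N_{k-1}^3 + N_{k-1}^2.
N_0 = 1
N_1 = 1 + 1^3 + 1^2 = 3
N_2 = 1 + 3^3 + 3^2 = 37
N_3 = 1 + 37^3 + 37^2 = 52023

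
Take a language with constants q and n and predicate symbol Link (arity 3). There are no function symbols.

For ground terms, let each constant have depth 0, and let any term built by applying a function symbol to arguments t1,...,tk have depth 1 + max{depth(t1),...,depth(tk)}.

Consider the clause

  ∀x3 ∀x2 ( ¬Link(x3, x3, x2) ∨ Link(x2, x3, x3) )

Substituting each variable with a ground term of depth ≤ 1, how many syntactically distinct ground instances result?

Ground terms of depth ≤ 1:
  With no function symbols every ground term is a constant, so there are exactly 2 ground terms at every depth bound.
  N_0 = 2
  N_1 = 2
So there are 2 ground terms available for substitution.
The body mentions every one of the 2 quantified variables; since ground terms form a free algebra, no two substitutions collapse to the same formula.
Number of ground instances = 2^2 = 4.

4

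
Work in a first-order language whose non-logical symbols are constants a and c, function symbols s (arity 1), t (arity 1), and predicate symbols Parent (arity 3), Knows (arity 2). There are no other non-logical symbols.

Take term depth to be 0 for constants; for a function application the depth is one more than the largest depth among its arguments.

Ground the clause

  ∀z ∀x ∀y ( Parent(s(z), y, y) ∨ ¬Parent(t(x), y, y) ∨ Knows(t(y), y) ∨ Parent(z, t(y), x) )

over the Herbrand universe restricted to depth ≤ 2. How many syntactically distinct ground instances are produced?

2744

Ground terms of depth ≤ 2:
  Let N_k count ground terms of depth at most k. Each non-constant term of depth ≤ k is some function symbol applied to depth-≤(k−1) arguments, giving N_k = 2 + N_{k-1} + N_{k-1}.
  N_0 = 2
  N_1 = 2 + 2 + 2 = 6
  N_2 = 2 + 6 + 6 = 14
So there are 14 ground terms available for substitution.
The body mentions every one of the 3 quantified variables; since ground terms form a free algebra, no two substitutions collapse to the same formula.
Number of ground instances = 14^3 = 2744.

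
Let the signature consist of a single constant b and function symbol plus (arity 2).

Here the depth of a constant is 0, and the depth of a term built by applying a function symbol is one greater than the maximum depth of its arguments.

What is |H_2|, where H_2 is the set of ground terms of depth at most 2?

5

Count level by level. With function symbols plus/2, the terms of depth ≤ k are the 1 constant together with each function applied to depth-≤(k−1) tuples, so N_k = 1 + N_{k-1}^2.
N_0 = 1
N_1 = 1 + 1^2 = 2
N_2 = 1 + 2^2 = 5
Explicitly: b, plus(b, b), plus(b, plus(b, b)), plus(plus(b, b), b), plus(plus(b, b), plus(b, b)).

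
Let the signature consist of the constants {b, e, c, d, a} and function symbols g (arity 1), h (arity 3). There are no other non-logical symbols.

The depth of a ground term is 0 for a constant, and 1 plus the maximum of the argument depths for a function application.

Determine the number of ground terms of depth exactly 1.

130

If N_k denotes the number of depth-≤k ground terms, the 5 constants give N_0 = 5, and each function symbol of arity r contributes N_{k-1}^r new terms at level k: N_k = 5 + N_{k-1} + N_{k-1}^3.
N_0 = 5
N_1 = 5 + 5 + 5^3 = 135
Terms of depth exactly 1: N_1 − N_0 = 135 − 5 = 130.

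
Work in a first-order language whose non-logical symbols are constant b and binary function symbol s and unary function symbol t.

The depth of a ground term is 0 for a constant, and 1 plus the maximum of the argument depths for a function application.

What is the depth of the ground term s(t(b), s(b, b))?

depth(t(b)) = 1 + depth(b) = 1 + 0 = 1
depth(s(b, b)) = 1 + max(0, 0) = 1
depth(s(t(b), s(b, b))) = 1 + max(1, 1) = 2

2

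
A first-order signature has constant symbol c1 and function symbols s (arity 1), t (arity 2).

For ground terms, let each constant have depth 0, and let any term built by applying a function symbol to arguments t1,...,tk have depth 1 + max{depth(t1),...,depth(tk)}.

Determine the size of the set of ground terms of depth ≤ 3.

183

Count level by level. With function symbols s/1, t/2, the terms of depth ≤ k are the 1 constant together with each function applied to depth-≤(k−1) tuples, so N_k = 1 + N_{k-1} + N_{k-1}^2.
N_0 = 1
N_1 = 1 + 1 + 1^2 = 3
N_2 = 1 + 3 + 3^2 = 13
N_3 = 1 + 13 + 13^2 = 183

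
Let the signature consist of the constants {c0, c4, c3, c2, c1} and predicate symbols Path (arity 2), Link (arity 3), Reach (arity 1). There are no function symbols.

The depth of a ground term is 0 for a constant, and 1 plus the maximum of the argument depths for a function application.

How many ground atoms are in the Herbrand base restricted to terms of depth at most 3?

155

First count ground terms of depth ≤ 3.
With no function symbols every ground term is a constant, so there are exactly 5 ground terms at every depth bound.
N_0 = 5
N_1 = 5
N_2 = 5
N_3 = 5
Explicitly: c0, c4, c3, c2, c1.
So |H| = 5.
For each predicate symbol, the number of ground atoms is |H| raised to its arity; summing:
  Path: 5^2 = 25;  Link: 5^3 = 125;  Reach: 5
Total ground atoms: 25 + 125 + 5 = 155.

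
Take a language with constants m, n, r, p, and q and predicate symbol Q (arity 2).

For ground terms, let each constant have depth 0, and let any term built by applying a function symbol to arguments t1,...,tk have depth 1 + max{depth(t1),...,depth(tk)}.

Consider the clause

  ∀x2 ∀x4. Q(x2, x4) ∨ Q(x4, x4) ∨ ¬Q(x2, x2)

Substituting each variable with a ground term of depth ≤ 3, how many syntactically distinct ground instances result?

25

Ground terms of depth ≤ 3:
  With no function symbols every ground term is a constant, so there are exactly 5 ground terms at every depth bound.
  N_0 = 5
  N_1 = 5
  N_2 = 5
  N_3 = 5
  Explicitly: m, n, r, p, q.
So there are 5 ground terms available for substitution.
There are 2 variables to instantiate (x2, x4), each occurring in at least one literal, so different choices give different ground instances.
Number of ground instances = 5^2 = 25.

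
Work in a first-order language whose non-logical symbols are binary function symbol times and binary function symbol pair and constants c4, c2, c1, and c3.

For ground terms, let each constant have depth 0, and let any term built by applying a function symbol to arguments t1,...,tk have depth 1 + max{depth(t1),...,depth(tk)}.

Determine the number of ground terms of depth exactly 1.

32

Write N_k for the number of ground terms of depth ≤ k. A term of depth ≤ k is either a constant or a function symbol applied to arguments of depth ≤ k−1, so N_k = 4 + N_{k-1}^2 + N_{k-1}^2.
N_0 = 4
N_1 = 4 + 4^2 + 4^2 = 36
Terms of depth exactly 1: N_1 − N_0 = 36 − 4 = 32.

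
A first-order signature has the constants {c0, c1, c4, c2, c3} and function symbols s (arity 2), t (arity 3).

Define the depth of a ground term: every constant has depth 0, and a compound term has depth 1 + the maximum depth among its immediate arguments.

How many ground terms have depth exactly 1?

Count level by level. With function symbols s/2, t/3, the terms of depth ≤ k are the 5 constants together with each function applied to depth-≤(k−1) tuples, so N_k = 5 + N_{k-1}^2 + N_{k-1}^3.
N_0 = 5
N_1 = 5 + 5^2 + 5^3 = 155
Terms of depth exactly 1: N_1 − N_0 = 155 − 5 = 150.

150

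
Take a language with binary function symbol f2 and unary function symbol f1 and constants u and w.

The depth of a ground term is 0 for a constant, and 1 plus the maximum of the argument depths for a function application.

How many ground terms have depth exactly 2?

Let N_k count ground terms of depth at most k. Each non-constant term of depth ≤ k is some function symbol applied to depth-≤(k−1) arguments, giving N_k = 2 + N_{k-1}^2 + N_{k-1}.
N_0 = 2
N_1 = 2 + 2^2 + 2 = 8
N_2 = 2 + 8^2 + 8 = 74
Terms of depth exactly 2: N_2 − N_1 = 74 − 8 = 66.

66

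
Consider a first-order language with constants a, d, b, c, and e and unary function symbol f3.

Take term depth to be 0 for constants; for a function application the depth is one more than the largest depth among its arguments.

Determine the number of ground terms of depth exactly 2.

5

Let N_k = |{terms of depth ≤ k}|. Then N_0 = 5 and N_k = 5 + N_{k-1} for k ≥ 1 (one summand per function symbol, arity giving the exponent).
N_0 = 5
N_1 = 5 + 5 = 10
N_2 = 5 + 10 = 15
Terms of depth exactly 2: N_2 − N_1 = 15 − 10 = 5.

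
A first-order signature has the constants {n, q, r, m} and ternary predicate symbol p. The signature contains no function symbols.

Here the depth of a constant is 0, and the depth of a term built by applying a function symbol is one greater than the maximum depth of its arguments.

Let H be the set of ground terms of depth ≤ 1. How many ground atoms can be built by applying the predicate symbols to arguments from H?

64

First count ground terms of depth ≤ 1.
With no function symbols every ground term is a constant, so there are exactly 4 ground terms at every depth bound.
N_0 = 4
N_1 = 4
Explicitly: n, q, r, m.
So |H| = 4.
Each predicate of arity r yields |H|^r ground atoms (one per choice of an r-tuple from H):
  p: 4^3 = 64
Total ground atoms: 64.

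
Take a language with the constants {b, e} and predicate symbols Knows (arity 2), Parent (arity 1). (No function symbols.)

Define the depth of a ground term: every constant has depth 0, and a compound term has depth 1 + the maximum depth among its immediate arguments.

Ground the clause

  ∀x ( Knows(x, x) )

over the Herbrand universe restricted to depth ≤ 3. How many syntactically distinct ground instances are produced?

2

Ground terms of depth ≤ 3:
  With no function symbols every ground term is a constant, so there are exactly 2 ground terms at every depth bound.
  N_0 = 2
  N_1 = 2
  N_2 = 2
  N_3 = 2
So there are 2 ground terms available for substitution.
The variable x ranges independently over the available ground terms, and distinct assignments produce distinct instances.
Number of ground instances = 2.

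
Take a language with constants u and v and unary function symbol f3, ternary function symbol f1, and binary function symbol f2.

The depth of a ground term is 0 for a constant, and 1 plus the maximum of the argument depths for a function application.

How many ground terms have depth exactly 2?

Let N_k count ground terms of depth at most k. Each non-constant term of depth ≤ k is some function symbol applied to depth-≤(k−1) arguments, giving N_k = 2 + N_{k-1} + N_{k-1}^3 + N_{k-1}^2.
N_0 = 2
N_1 = 2 + 2 + 2^3 + 2^2 = 16
N_2 = 2 + 16 + 16^3 + 16^2 = 4370
Terms of depth exactly 2: N_2 − N_1 = 4370 − 16 = 4354.

4354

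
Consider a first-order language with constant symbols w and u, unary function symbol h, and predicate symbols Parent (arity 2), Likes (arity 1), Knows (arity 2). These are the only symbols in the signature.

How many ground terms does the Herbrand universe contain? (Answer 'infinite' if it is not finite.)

The signature has at least one function symbol (h, arity 1) and at least one constant (w).
Iterating h gives infinitely many distinct ground terms: w, h(w), h(h(w)), ...
So the Herbrand universe is infinite.

infinite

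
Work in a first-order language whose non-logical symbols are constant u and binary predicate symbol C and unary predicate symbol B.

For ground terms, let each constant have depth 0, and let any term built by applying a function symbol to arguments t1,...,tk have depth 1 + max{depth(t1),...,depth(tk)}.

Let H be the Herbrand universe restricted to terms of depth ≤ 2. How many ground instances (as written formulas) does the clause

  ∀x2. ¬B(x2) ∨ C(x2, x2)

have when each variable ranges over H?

Ground terms of depth ≤ 2:
  With no function symbols every ground term is a constant, so there is exactly 1 ground term at every depth bound.
  N_0 = 1
  N_1 = 1
  N_2 = 1
  Explicitly: u.
So there is exactly 1 ground term available for substitution.
The clause has 1 distinct variable (x2), which appears in the body. In the free term algebra distinct substitutions yield syntactically distinct ground instances.
Number of ground instances = 1.

1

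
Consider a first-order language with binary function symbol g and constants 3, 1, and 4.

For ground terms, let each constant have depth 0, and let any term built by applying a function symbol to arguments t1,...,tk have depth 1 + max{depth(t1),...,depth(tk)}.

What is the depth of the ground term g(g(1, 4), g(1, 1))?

depth(g(1, 4)) = 1 + max(0, 0) = 1
depth(g(1, 1)) = 1 + max(0, 0) = 1
depth(g(g(1, 4), g(1, 1))) = 1 + max(1, 1) = 2

2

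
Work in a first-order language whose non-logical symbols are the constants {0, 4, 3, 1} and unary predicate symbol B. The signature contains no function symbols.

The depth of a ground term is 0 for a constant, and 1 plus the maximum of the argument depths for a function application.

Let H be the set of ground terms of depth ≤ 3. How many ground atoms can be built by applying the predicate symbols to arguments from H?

4

First count ground terms of depth ≤ 3.
With no function symbols every ground term is a constant, so there are exactly 4 ground terms at every depth bound.
N_0 = 4
N_1 = 4
N_2 = 4
N_3 = 4
So |H| = 4.
A ground atom is a predicate applied to a tuple of terms from H, so the count is the sum over predicates of |H|^arity:
  B: 4
Total ground atoms: 4.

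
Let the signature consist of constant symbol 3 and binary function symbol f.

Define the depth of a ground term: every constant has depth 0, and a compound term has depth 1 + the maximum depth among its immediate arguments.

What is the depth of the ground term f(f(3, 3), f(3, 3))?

depth(f(3, 3)) = 1 + max(0, 0) = 1
depth(f(f(3, 3), f(3, 3))) = 1 + max(1, 1) = 2

2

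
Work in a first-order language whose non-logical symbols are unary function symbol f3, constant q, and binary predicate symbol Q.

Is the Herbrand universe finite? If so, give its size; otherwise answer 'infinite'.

infinite

The signature has at least one function symbol (f3, arity 1) and at least one constant (q).
Iterating f3 gives infinitely many distinct ground terms: q, f3(q), f3(f3(q)), ...
So the Herbrand universe is infinite.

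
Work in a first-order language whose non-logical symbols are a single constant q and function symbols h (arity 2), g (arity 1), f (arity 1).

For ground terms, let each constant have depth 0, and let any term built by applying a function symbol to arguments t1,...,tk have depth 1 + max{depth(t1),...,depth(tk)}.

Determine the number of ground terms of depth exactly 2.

If N_k denotes the number of depth-≤k ground terms, the 1 constant gives N_0 = 1, and each function symbol of arity r contributes N_{k-1}^r new terms at level k: N_k = 1 + N_{k-1}^2 + N_{k-1} + N_{k-1}.
N_0 = 1
N_1 = 1 + 1^2 + 1 + 1 = 4
N_2 = 1 + 4^2 + 4 + 4 = 25
Terms of depth exactly 2: N_2 − N_1 = 25 − 4 = 21.

21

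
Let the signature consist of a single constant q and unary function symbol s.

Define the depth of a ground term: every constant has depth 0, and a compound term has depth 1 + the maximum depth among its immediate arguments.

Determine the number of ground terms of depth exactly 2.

Let N_k = |{terms of depth ≤ k}|. Then N_0 = 1 and N_k = 1 + N_{k-1} for k ≥ 1 (one summand per function symbol, arity giving the exponent).
N_0 = 1
N_1 = 1 + 1 = 2
N_2 = 1 + 2 = 3
Terms of depth exactly 2: N_2 − N_1 = 3 − 2 = 1.

1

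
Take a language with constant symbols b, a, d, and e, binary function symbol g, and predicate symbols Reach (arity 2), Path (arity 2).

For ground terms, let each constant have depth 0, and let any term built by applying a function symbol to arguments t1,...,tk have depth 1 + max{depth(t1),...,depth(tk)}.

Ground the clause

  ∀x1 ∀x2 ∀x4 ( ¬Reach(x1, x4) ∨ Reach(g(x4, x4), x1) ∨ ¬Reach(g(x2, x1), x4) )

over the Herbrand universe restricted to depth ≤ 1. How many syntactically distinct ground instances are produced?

8000

Ground terms of depth ≤ 1:
  Let N_k = |{terms of depth ≤ k}|. Then N_0 = 4 and N_k = 4 + N_{k-1}^2 for k ≥ 1 (one summand per function symbol, arity giving the exponent).
  N_0 = 4
  N_1 = 4 + 4^2 = 20
So there are 20 ground terms available for substitution.
Each of x1, x2, x4 ranges independently over the available ground terms, and distinct assignments produce distinct instances.
Number of ground instances = 20^3 = 8000.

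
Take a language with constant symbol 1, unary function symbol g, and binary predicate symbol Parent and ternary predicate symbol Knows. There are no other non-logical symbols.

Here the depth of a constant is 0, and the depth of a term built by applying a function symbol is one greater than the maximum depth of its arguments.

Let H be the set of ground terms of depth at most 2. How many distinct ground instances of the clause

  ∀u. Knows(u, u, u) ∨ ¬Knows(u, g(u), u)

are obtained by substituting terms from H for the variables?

3

Ground terms of depth ≤ 2:
  Write N_k for the number of ground terms of depth ≤ k. A term of depth ≤ k is either a constant or a function symbol applied to arguments of depth ≤ k−1, so N_k = 1 + N_{k-1}.
  N_0 = 1
  N_1 = 1 + 1 = 2
  N_2 = 1 + 2 = 3
So there are 3 ground terms available for substitution.
The body mentions the single quantified variable u; since ground terms form a free algebra, no two substitutions collapse to the same formula.
Number of ground instances = 3.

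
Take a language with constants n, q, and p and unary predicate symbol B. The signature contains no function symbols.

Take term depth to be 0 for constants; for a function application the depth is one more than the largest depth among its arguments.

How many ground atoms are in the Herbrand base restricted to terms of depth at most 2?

3

First count ground terms of depth ≤ 2.
With no function symbols every ground term is a constant, so there are exactly 3 ground terms at every depth bound.
N_0 = 3
N_1 = 3
N_2 = 3
So |H| = 3.
A ground atom is a predicate applied to a tuple of terms from H, so the count is the sum over predicates of |H|^arity:
  B: 3
Total ground atoms: 3.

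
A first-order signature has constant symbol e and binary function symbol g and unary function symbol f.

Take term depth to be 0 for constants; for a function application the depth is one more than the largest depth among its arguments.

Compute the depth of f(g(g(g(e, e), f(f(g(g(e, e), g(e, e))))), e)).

depth(g(e, e)) = 1 + max(0, 0) = 1
depth(g(g(e, e), g(e, e))) = 1 + max(1, 1) = 2
depth(f(g(g(e, e), g(e, e)))) = 1 + depth(g(g(e, e), g(e, e))) = 1 + 2 = 3
depth(f(f(g(g(e, e), g(e, e))))) = 1 + depth(f(g(g(e, e), g(e, e)))) = 1 + 3 = 4
depth(g(g(e, e), f(f(g(g(e, e), g(e, e)))))) = 1 + max(1, 4) = 5
depth(g(g(g(e, e), f(f(g(g(e, e), g(e, e))))), e)) = 1 + max(5, 0) = 6
depth(f(g(g(g(e, e), f(f(g(g(e, e), g(e, e))))), e))) = 1 + depth(g(g(g(e, e), f(f(g(g(e, e), g(e, e))))), e)) = 1 + 6 = 7

7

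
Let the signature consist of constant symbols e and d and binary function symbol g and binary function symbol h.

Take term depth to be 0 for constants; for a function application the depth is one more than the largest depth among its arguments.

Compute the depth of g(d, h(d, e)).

2

depth(h(d, e)) = 1 + max(0, 0) = 1
depth(g(d, h(d, e))) = 1 + max(0, 1) = 2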